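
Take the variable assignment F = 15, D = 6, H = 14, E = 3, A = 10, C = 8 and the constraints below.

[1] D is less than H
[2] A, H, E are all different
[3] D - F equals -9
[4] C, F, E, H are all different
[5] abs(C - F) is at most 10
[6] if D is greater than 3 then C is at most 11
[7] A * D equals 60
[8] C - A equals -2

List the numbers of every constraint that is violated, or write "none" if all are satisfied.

No violations.

[1] D = 6, H = 14; 6 < 14 — holds.
[2] values 10, 14, 3 are pairwise distinct — holds.
[3] D - F = 6 - 15 = -9 — holds.
[4] values 8, 15, 3, 14 are pairwise distinct — holds.
[5] abs(8 - 15) = 7; 7 ≤ 10 — holds.
[6] D = 6 > 3, so we need C ≤ 11; C = 8 ≤ 11 — holds.
[7] A * D = 10 * 6 = 60 — holds.
[8] C - A = 8 - 10 = -2 — holds.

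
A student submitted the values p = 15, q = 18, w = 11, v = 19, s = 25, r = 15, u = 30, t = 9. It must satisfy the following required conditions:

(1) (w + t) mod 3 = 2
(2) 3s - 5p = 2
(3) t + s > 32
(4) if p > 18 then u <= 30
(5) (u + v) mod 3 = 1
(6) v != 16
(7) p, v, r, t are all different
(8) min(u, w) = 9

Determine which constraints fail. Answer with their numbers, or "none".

(1) w + t = 20; 20 mod 3 = 2 — OK.
(2) 3s - 5p = 3(25) - 5(15) = 0, not 2 — violated.
(3) t + s = 9 + 25 = 34; 34 > 32 — OK.
(4) p = 15, not > 18; antecedent false, conditional vacuously true — OK.
(5) u + v = 49; 49 mod 3 = 1 — OK.
(6) v = 19, and 19 ≠ 16 — OK.
(7) p = r = 15, not all different — violated.
(8) min(30, 11) = 11, not 9 — violated.

Constraints 2, 7, 8 do not hold.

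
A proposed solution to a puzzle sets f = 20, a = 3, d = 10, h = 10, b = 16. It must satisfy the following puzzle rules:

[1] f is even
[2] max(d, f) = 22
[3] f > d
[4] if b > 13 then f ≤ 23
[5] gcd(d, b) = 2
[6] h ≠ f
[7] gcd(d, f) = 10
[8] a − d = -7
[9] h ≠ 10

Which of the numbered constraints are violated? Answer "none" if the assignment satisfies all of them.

[1] f = 20 is even — OK.
[2] max(10, 20) = 20, not 22 — violated.
[3] f = 20, d = 10; 20 > 10 — OK.
[4] b = 16 > 13, so we need f ≤ 23; f = 20 ≤ 23 — OK.
[5] gcd(10, 16) = 2 — OK.
[6] h = 10, f = 20; distinct — OK.
[7] gcd(10, 20) = 10 — OK.
[8] a − d = 3 − 10 = -7 — OK.
[9] h = 10, but 10 is required to differ — violated.

The assignment fails constraints 2, 9.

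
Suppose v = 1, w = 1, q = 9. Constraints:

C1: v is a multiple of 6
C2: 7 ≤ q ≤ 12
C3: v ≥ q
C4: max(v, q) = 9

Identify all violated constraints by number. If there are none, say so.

Violated: 1 and 3.

C1: 1 = 6×0 + 1, so 6 does not divide 1  FAIL
C2: q = 9 lies in [7, 12]  OK
C3: v = 1, q = 9; 1 < 9 (want ≥)  FAIL
C4: max(1, 9) = 9  OK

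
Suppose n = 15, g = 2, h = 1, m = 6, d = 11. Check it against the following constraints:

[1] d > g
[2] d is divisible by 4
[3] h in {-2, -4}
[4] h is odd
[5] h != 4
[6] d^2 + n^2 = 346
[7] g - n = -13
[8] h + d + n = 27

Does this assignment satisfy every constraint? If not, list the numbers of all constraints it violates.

Constraints 2 and 3 do not hold.

[1] d = 11, g = 2; 11 > 2 — satisfied.
[2] 11 = 4*2 + 3, so 4 does not divide 11 — violated.
[3] h = 1 is not in {-2, -4} — violated.
[4] h = 1 is odd — satisfied.
[5] h = 1, and 1 ≠ 4 — satisfied.
[6] d^2 + n^2 = 11^2 + 15^2 = 121 + 225 = 346 — satisfied.
[7] g - n = 2 - 15 = -13 — satisfied.
[8] h + d + n = 1 + 11 + 15 = 27 — satisfied.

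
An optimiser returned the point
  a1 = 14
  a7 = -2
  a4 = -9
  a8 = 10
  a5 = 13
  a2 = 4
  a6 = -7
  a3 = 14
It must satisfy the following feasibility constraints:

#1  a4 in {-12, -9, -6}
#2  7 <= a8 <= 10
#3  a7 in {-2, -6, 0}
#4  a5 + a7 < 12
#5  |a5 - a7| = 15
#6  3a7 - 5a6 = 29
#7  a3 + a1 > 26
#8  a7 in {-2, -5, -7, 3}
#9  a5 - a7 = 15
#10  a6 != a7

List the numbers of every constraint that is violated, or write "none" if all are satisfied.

All constraints are satisfied.

#1 a4 = -9 is in {-12, -9, -6}  holds
#2 a8 = 10 lies in [7, 10]  holds
#3 a7 = -2 is in {-2, -6, 0}  holds
#4 a5 + a7 = 13 + (-2) = 11; 11 < 12  holds
#5 |13 - (-2)| = 15  holds
#6 3a7 - 5a6 = 3(-2) - 5(-7) = 29  holds
#7 a3 + a1 = 14 + 14 = 28; 28 > 26  holds
#8 a7 = -2 is in {-2, -5, -7, 3}  holds
#9 a5 - a7 = 13 - (-2) = 15  holds
#10 a6 = -7, a7 = -2; distinct  holds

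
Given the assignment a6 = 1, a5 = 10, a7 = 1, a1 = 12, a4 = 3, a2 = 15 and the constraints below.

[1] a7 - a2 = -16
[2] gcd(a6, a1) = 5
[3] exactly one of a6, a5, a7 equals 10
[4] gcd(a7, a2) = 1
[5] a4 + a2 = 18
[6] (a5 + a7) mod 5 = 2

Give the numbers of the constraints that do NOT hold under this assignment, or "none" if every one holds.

[1] a7 - a2 = 1 - 15 = -14, not -16  fails
[2] gcd(1, 12) = 1, not 5  fails
[3] a6=1, a5=10, a7=1; 1 of them equals 10  holds
[4] gcd(1, 15) = 1  holds
[5] a4 + a2 = 3 + 15 = 18  holds
[6] a5 + a7 = 11; 11 mod 5 = 1, not 2  fails

The assignment fails constraints 1, 2, and 6.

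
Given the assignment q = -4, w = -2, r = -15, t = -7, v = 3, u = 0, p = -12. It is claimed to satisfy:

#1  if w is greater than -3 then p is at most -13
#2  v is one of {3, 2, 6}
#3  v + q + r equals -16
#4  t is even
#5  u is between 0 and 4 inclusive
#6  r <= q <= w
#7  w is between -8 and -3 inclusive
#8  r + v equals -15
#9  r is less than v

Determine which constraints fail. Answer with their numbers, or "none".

Violated: 1, 4, 7, and 8.

#1 w = -2 > -3, so we need p ≤ -13; but p = -12 > -13  ✗
#2 v = 3 is in {3, 2, 6}  ✓
#3 v + q + r = 3 + (-4) + (-15) = -16  ✓
#4 t = -7 is odd  ✗
#5 u = 0 lies in [0, 4]  ✓
#6 values -15 <= -4 <= -2  ✓
#7 w = -2 is outside [-8, -3]  ✗
#8 r + v = -15 + 3 = -12, not -15  ✗
#9 r = -15, v = 3; -15 < 3  ✓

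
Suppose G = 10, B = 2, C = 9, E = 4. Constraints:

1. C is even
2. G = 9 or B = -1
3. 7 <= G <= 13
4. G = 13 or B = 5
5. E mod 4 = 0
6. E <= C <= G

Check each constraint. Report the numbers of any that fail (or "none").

1. C = 9 is odd — fails.
2. G = 10 ≠ 9 and B = 2 ≠ -1; both disjuncts false — fails.
3. G = 10 lies in [7, 13] — holds.
4. G = 10 ≠ 13 and B = 2 ≠ 5; both disjuncts false — fails.
5. 4 mod 4 = 0 — holds.
6. values 4 <= 9 <= 10 — holds.

Constraints 1, 2, and 4 are violated.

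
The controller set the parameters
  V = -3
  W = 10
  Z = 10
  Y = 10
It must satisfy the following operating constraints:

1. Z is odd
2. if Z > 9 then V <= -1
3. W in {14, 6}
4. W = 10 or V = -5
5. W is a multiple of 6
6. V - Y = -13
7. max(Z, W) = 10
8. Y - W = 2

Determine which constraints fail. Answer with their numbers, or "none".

1. Z = 10 is even — fails.
2. Z = 10 > 9, so we need V ≤ -1; V = -3 ≤ -1 — holds.
3. W = 10 is not in {14, 6} — fails.
4. W = 10 = 10 (first disjunct) — holds.
5. 10 = 6*1 + 4, so 6 does not divide 10 — fails.
6. V - Y = -3 - 10 = -13 — holds.
7. max(10, 10) = 10 — holds.
8. Y - W = 10 - 10 = 0, not 2 — fails.

Constraints 1, 3, 5, and 8 are violated.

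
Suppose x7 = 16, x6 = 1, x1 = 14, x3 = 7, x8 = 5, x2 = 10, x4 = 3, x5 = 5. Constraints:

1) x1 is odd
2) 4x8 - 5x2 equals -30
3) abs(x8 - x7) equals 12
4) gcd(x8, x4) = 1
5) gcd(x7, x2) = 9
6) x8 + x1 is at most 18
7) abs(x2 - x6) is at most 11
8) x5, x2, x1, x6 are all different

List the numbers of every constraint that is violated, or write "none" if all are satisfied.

Constraints 1, 3, 5, and 6 are violated.

1) x1 = 14 is even  FAIL
2) 4x8 - 5x2 = 4(5) - 5(10) = -30  OK
3) abs(5 - 16) = 11, not 12  FAIL
4) gcd(5, 3) = 1  OK
5) gcd(16, 10) = 2, not 9  FAIL
6) x8 + x1 = 5 + 14 = 19; 19 > 18, bound 18 not met  FAIL
7) abs(10 - 1) = 9; 9 ≤ 11  OK
8) values 5, 10, 14, 1 are pairwise distinct  OK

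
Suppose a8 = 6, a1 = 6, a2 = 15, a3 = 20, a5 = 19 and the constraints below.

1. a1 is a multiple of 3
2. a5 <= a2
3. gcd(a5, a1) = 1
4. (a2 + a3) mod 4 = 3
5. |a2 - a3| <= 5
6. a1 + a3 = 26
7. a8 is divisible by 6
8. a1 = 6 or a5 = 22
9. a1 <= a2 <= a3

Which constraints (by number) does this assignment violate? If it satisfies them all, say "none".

The assignment fails constraint 2.

1. 6 / 3 = 2, so 3 divides 6 — holds.
2. a5 = 19, a2 = 15; 19 > 15 (want ≤) — does not hold.
3. gcd(19, 6) = 1 — holds.
4. a2 + a3 = 35; 35 mod 4 = 3 — holds.
5. |15 - 20| = 5; 5 ≤ 5 — holds.
6. a1 + a3 = 6 + 20 = 26 — holds.
7. 6 / 6 = 1, so 6 divides 6 — holds.
8. a1 = 6 = 6 (first disjunct) — holds.
9. values 6 <= 15 <= 20 — holds.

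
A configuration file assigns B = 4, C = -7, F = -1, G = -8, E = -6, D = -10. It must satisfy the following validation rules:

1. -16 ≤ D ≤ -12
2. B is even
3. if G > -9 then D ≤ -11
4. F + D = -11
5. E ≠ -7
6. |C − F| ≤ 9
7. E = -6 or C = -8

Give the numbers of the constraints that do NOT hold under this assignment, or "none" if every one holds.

Constraints 1 and 3 are violated.

1. D = -10 is outside [-16, -12]  fails
2. B = 4 is even  holds
3. G = -8 > -9, so we need D ≤ -11; but D = -10 > -11  fails
4. F + D = -1 + (-10) = -11  holds
5. E = -6, and -6 ≠ -7  holds
6. |-7 − (-1)| = 6; 6 ≤ 9  holds
7. E = -6 = -6 (first disjunct)  holds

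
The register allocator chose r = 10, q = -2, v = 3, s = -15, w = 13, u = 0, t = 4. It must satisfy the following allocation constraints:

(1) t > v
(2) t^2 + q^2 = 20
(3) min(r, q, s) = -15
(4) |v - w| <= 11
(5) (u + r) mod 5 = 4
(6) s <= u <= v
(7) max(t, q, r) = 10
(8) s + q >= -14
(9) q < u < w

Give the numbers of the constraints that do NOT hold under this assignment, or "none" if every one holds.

The assignment fails constraints 5, 8.

(1) t = 4, v = 3; 4 > 3 — OK.
(2) t^2 + q^2 = 4^2 + (-2)^2 = 16 + 4 = 20 — OK.
(3) min(10, -2, -15) = -15 — OK.
(4) |3 - 13| = 10; 10 ≤ 11 — OK.
(5) u + r = 10; 10 mod 5 = 0, not 4 — violated.
(6) values -15 <= 0 <= 3 — OK.
(7) max(4, -2, 10) = 10 — OK.
(8) s + q = -15 + (-2) = -17; -17 < -14, bound -14 not met — violated.
(9) values -2 < 0 < 13 — OK.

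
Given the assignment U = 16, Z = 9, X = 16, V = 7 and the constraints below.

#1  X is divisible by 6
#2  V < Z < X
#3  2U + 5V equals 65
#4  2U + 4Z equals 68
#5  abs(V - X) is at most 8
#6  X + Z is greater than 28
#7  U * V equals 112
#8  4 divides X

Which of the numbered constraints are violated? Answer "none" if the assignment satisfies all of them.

No — constraints 1, 3, 5, and 6 are not satisfied.

#1 16 = 6*2 + 4, so 6 does not divide 16 — violated.
#2 values 7 < 9 < 16 — OK.
#3 2U + 5V = 2(16) + 5(7) = 67, not 65 — violated.
#4 2U + 4Z = 2(16) + 4(9) = 68 — OK.
#5 abs(7 - 16) = 9; 9 > 8, exceeds bound 8 — violated.
#6 X + Z = 16 + 9 = 25; 25 ≤ 28, bound 28 not met — violated.
#7 U * V = 16 * 7 = 112 — OK.
#8 16 / 4 = 4, so 4 divides 16 — OK.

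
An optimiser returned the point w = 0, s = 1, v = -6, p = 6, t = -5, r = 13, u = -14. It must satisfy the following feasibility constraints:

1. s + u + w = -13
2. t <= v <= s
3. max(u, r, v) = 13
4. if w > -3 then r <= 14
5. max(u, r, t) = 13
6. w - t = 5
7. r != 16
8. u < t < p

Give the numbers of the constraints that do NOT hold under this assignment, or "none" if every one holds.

Constraint 2 is violated.

1. s + u + w = 1 + (-14) + 0 = -13 — holds.
2. values -5, -6, 1; t = -5 is not <= v = -6 — fails.
3. max(-14, 13, -6) = 13 — holds.
4. w = 0 > -3, so we need r ≤ 14; r = 13 ≤ 14 — holds.
5. max(-14, 13, -5) = 13 — holds.
6. w - t = 0 - (-5) = 5 — holds.
7. r = 13, and 13 ≠ 16 — holds.
8. values -14 < -5 < 6 — holds.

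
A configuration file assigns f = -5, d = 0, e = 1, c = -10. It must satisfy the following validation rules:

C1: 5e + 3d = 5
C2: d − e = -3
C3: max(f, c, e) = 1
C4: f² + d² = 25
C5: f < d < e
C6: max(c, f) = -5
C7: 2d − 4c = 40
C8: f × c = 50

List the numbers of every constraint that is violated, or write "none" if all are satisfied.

C1: 5e + 3d = 5(1) + 3(0) = 5 — satisfied.
C2: d − e = 0 − 1 = -1, not -3 — violated.
C3: max(-5, -10, 1) = 1 — satisfied.
C4: f² + d² = (-5)² + 0² = 25 + 0 = 25 — satisfied.
C5: values -5 < 0 < 1 — satisfied.
C6: max(-10, -5) = -5 — satisfied.
C7: 2d − 4c = 2(0) − 4(-10) = 40 — satisfied.
C8: f × c = -5 × (-10) = 50 — satisfied.

Constraint 2 does not hold.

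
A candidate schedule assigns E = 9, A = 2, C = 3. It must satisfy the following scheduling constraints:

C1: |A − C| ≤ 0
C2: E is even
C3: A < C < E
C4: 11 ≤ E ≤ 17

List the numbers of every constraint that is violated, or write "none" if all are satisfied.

C1: |2 − 3| = 1; 1 > 0, exceeds bound 0 — fails.
C2: E = 9 is odd — fails.
C3: values 2 < 3 < 9 — holds.
C4: E = 9 is outside [11, 17] — fails.

No — constraints 1, 2, and 4 are not satisfied.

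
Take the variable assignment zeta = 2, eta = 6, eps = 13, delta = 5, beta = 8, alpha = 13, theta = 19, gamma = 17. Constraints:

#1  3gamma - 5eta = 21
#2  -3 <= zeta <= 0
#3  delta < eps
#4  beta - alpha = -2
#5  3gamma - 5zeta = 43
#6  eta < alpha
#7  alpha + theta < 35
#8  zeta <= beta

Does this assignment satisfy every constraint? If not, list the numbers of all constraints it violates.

#1 3gamma - 5eta = 3(17) - 5(6) = 21  ✔
#2 zeta = 2 is outside [-3, 0]  ✘
#3 delta = 5, eps = 13; 5 < 13  ✔
#4 beta - alpha = 8 - 13 = -5, not -2  ✘
#5 3gamma - 5zeta = 3(17) - 5(2) = 41, not 43  ✘
#6 eta = 6, alpha = 13; 6 < 13  ✔
#7 alpha + theta = 13 + 19 = 32; 32 < 35  ✔
#8 zeta = 2, beta = 8; 2 ≤ 8  ✔

Constraints 2, 4, 5 are violated.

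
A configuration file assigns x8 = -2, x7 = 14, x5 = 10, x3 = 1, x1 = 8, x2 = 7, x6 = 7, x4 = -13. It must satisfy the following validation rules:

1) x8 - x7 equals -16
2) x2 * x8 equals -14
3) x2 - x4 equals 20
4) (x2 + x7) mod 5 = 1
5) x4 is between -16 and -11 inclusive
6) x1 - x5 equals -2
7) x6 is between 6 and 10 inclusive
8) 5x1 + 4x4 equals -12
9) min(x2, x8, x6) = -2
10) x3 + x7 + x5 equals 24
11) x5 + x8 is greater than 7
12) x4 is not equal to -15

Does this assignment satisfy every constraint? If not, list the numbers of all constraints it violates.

Violated: 10.

1) x8 - x7 = -2 - 14 = -16 — holds.
2) x2 * x8 = 7 * (-2) = -14 — holds.
3) x2 - x4 = 7 - (-13) = 20 — holds.
4) x2 + x7 = 21; 21 mod 5 = 1 — holds.
5) x4 = -13 lies in [-16, -11] — holds.
6) x1 - x5 = 8 - 10 = -2 — holds.
7) x6 = 7 lies in [6, 10] — holds.
8) 5x1 + 4x4 = 5(8) + 4(-13) = -12 — holds.
9) min(7, -2, 7) = -2 — holds.
10) x3 + x7 + x5 = 1 + 14 + 10 = 25, not 24 — does not hold.
11) x5 + x8 = 10 + (-2) = 8; 8 > 7 — holds.
12) x4 = -13, and -13 ≠ -15 — holds.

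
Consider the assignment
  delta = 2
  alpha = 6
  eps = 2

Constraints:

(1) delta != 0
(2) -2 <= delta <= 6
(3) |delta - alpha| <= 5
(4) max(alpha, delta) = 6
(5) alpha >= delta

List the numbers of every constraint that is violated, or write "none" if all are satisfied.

(1) delta = 2, and 2 ≠ 0 — OK.
(2) delta = 2 lies in [-2, 6] — OK.
(3) |2 - 6| = 4; 4 ≤ 5 — OK.
(4) max(6, 2) = 6 — OK.
(5) alpha = 6, delta = 2; 6 ≥ 2 — OK.

Yes — all constraints hold.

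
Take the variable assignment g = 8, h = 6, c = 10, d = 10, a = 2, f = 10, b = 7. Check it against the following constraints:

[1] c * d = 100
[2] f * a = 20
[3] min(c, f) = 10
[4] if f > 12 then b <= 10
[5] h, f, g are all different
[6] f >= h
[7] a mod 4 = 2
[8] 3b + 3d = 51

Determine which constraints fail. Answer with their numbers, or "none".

The assignment satisfies every constraint.

[1] c * d = 10 * 10 = 100 — satisfied.
[2] f * a = 10 * 2 = 20 — satisfied.
[3] min(10, 10) = 10 — satisfied.
[4] f = 10, not > 12; antecedent false, conditional vacuously true — satisfied.
[5] values 6, 10, 8 are pairwise distinct — satisfied.
[6] f = 10, h = 6; 10 ≥ 6 — satisfied.
[7] 2 mod 4 = 2 — satisfied.
[8] 3b + 3d = 3(7) + 3(10) = 51 — satisfied.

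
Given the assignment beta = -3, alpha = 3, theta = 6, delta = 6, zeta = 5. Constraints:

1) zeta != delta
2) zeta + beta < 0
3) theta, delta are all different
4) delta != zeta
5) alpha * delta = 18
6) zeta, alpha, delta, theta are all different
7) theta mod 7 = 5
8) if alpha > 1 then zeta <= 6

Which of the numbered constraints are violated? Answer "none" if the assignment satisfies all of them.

1) zeta = 5, delta = 6; distinct — holds.
2) zeta + beta = 5 + (-3) = 2; 2 ≥ 0, bound 0 not met — fails.
3) theta = delta = 6, not all different — fails.
4) delta = 6, zeta = 5; distinct — holds.
5) alpha * delta = 3 * 6 = 18 — holds.
6) delta = theta = 6, not all different — fails.
7) 6 mod 7 = 6, not 5 — fails.
8) alpha = 3 > 1, so we need zeta ≤ 6; zeta = 5 ≤ 6 — holds.

No — constraints 2, 3, 6, and 7 are not satisfied.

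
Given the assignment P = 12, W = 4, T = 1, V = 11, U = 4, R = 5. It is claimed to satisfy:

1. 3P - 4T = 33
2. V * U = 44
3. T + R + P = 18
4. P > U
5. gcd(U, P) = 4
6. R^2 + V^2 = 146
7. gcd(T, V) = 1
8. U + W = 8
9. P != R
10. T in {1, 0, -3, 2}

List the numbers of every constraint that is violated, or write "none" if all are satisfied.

1. 3P - 4T = 3(12) - 4(1) = 32, not 33  FAIL
2. V * U = 11 * 4 = 44  OK
3. T + R + P = 1 + 5 + 12 = 18  OK
4. P = 12, U = 4; 12 > 4  OK
5. gcd(4, 12) = 4  OK
6. R^2 + V^2 = 5^2 + 11^2 = 25 + 121 = 146  OK
7. gcd(1, 11) = 1  OK
8. U + W = 4 + 4 = 8  OK
9. P = 12, R = 5; distinct  OK
10. T = 1 is in {1, 0, -3, 2}  OK

Constraint 1 is violated.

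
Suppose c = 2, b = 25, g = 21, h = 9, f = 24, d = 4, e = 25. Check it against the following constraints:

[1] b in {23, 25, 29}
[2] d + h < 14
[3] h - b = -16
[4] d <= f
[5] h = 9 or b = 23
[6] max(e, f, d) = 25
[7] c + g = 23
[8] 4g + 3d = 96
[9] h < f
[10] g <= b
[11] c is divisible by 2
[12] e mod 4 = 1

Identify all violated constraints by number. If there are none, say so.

[1] b = 25 is in {23, 25, 29}  holds
[2] d + h = 4 + 9 = 13; 13 < 14  holds
[3] h - b = 9 - 25 = -16  holds
[4] d = 4, f = 24; 4 ≤ 24  holds
[5] h = 9 = 9 (first disjunct)  holds
[6] max(25, 24, 4) = 25  holds
[7] c + g = 2 + 21 = 23  holds
[8] 4g + 3d = 4(21) + 3(4) = 96  holds
[9] h = 9, f = 24; 9 < 24  holds
[10] g = 21, b = 25; 21 ≤ 25  holds
[11] 2 / 2 = 1, so 2 divides 2  holds
[12] 25 mod 4 = 1  holds

Yes — all constraints hold.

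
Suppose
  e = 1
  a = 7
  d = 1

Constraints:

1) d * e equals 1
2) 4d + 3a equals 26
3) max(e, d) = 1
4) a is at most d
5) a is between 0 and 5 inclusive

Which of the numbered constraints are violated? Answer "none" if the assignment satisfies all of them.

Constraints 2, 4, 5 are violated.

1) d * e = 1 * 1 = 1 — holds.
2) 4d + 3a = 4(1) + 3(7) = 25, not 26 — does not hold.
3) max(1, 1) = 1 — holds.
4) a = 7, d = 1; 7 > 1 (want ≤) — does not hold.
5) a = 7 is outside [0, 5] — does not hold.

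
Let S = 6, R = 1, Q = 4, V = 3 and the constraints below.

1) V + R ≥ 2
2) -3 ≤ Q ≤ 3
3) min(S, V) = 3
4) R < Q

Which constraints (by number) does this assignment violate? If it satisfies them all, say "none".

No — constraint 2 is not satisfied.

1) V + R = 3 + 1 = 4; 4 ≥ 2 — satisfied.
2) Q = 4 is outside [-3, 3] — violated.
3) min(6, 3) = 3 — satisfied.
4) R = 1, Q = 4; 1 < 4 — satisfied.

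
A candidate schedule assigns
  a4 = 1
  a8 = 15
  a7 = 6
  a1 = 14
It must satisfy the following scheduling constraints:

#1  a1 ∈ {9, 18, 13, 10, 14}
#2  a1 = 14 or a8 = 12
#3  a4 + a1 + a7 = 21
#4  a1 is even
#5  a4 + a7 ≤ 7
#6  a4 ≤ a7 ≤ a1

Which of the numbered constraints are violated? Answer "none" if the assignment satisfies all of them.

None — every constraint holds.

#1 a1 = 14 is in {9, 18, 13, 10, 14}  holds
#2 a1 = 14 = 14 (first disjunct)  holds
#3 a4 + a1 + a7 = 1 + 14 + 6 = 21  holds
#4 a1 = 14 is even  holds
#5 a4 + a7 = 1 + 6 = 7; 7 ≤ 7  holds
#6 values 1 ≤ 6 ≤ 14  holds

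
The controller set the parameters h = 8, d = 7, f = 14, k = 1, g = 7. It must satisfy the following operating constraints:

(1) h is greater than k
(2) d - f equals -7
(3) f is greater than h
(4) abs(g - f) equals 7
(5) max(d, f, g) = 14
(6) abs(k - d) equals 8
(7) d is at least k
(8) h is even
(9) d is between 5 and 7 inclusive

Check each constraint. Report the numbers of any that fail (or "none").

No — constraint 6 is not satisfied.

(1) h = 8, k = 1; 8 > 1 — OK.
(2) d - f = 7 - 14 = -7 — OK.
(3) f = 14, h = 8; 14 > 8 — OK.
(4) abs(7 - 14) = 7 — OK.
(5) max(7, 14, 7) = 14 — OK.
(6) abs(1 - 7) = 6, not 8 — violated.
(7) d = 7, k = 1; 7 ≥ 1 — OK.
(8) h = 8 is even — OK.
(9) d = 7 lies in [5, 7] — OK.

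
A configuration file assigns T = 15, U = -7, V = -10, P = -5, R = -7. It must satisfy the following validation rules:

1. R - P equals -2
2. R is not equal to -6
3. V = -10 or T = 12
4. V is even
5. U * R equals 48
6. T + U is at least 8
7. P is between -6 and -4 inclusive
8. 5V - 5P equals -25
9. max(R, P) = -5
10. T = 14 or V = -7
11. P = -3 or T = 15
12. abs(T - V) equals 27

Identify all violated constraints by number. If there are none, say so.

No — constraints 5, 10, 12 are not satisfied.

1. R - P = -7 - (-5) = -2  ✓
2. R = -7, and -7 ≠ -6  ✓
3. V = -10 = -10 (first disjunct)  ✓
4. V = -10 is even  ✓
5. U * R = -7 * (-7) = 49, not 48  ✗
6. T + U = 15 + (-7) = 8; 8 ≥ 8  ✓
7. P = -5 lies in [-6, -4]  ✓
8. 5V - 5P = 5(-10) - 5(-5) = -25  ✓
9. max(-7, -5) = -5  ✓
10. T = 15 ≠ 14 and V = -10 ≠ -7; both disjuncts false  ✗
11. P = -5 ≠ -3, but T = 15 = 15 (second disjunct)  ✓
12. abs(15 - (-10)) = 25, not 27  ✗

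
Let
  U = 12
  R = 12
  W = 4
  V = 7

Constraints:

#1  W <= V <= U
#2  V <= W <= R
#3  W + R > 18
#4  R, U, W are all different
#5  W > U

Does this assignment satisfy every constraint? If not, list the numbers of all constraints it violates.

Constraints 2, 3, 4, and 5 are violated.

#1 values 4 <= 7 <= 12 — OK.
#2 values 7, 4, 12; V = 7 is not <= W = 4 — violated.
#3 W + R = 4 + 12 = 16; 16 ≤ 18, bound 18 not met — violated.
#4 R = U = 12, not all different — violated.
#5 W = 4, U = 12; 4 ≤ 12 (want >) — violated.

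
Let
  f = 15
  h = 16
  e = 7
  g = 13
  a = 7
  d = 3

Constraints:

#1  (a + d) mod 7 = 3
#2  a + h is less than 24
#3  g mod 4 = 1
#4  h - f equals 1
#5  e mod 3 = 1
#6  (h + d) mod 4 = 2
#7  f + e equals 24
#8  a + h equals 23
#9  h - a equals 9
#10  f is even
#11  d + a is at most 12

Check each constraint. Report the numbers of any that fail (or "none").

No — constraints 6, 7, and 10 are not satisfied.

#1 a + d = 10; 10 mod 7 = 3 — holds.
#2 a + h = 7 + 16 = 23; 23 < 24 — holds.
#3 13 mod 4 = 1 — holds.
#4 h - f = 16 - 15 = 1 — holds.
#5 7 mod 3 = 1 — holds.
#6 h + d = 19; 19 mod 4 = 3, not 2 — fails.
#7 f + e = 15 + 7 = 22, not 24 — fails.
#8 a + h = 7 + 16 = 23 — holds.
#9 h - a = 16 - 7 = 9 — holds.
#10 f = 15 is odd — fails.
#11 d + a = 3 + 7 = 10; 10 ≤ 12 — holds.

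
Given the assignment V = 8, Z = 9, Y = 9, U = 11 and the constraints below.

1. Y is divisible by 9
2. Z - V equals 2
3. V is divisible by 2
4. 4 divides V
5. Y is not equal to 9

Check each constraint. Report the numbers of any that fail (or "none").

Constraints 2 and 5 do not hold.

1. 9 / 9 = 1, so 9 divides 9 — holds.
2. Z - V = 9 - 8 = 1, not 2 — does not hold.
3. 8 / 2 = 4, so 2 divides 8 — holds.
4. 8 / 4 = 2, so 4 divides 8 — holds.
5. Y = 9, but 9 is required to differ — does not hold.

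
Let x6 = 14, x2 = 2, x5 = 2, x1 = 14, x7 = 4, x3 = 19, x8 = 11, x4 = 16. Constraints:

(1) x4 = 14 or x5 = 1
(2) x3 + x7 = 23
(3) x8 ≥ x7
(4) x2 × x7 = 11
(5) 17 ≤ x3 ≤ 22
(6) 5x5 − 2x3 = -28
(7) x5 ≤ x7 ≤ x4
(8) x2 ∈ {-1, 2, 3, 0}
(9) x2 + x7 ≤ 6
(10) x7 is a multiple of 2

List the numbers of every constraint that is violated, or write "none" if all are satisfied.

(1) x4 = 16 ≠ 14 and x5 = 2 ≠ 1; both disjuncts false — does not hold.
(2) x3 + x7 = 19 + 4 = 23 — holds.
(3) x8 = 11, x7 = 4; 11 ≥ 4 — holds.
(4) x2 × x7 = 2 × 4 = 8, not 11 — does not hold.
(5) x3 = 19 lies in [17, 22] — holds.
(6) 5x5 − 2x3 = 5(2) − 2(19) = -28 — holds.
(7) values 2 ≤ 4 ≤ 16 — holds.
(8) x2 = 2 is in {-1, 2, 3, 0} — holds.
(9) x2 + x7 = 2 + 4 = 6; 6 ≤ 6 — holds.
(10) 4 / 2 = 2, so 2 divides 4 — holds.

No — constraints 1, 4 are not satisfied.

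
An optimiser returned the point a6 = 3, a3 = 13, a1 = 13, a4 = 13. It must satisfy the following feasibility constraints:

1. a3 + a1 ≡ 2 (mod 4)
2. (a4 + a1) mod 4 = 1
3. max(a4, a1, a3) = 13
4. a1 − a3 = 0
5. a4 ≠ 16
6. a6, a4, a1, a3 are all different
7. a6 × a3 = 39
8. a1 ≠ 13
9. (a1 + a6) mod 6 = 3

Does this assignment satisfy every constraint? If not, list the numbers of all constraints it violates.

1. a3 + a1 = 26; 26 mod 4 = 2  ✓
2. a4 + a1 = 26; 26 mod 4 = 2, not 1  ✗
3. max(13, 13, 13) = 13  ✓
4. a1 − a3 = 13 − 13 = 0  ✓
5. a4 = 13, and 13 ≠ 16  ✓
6. a4 = a1 = 13, not all different  ✗
7. a6 × a3 = 3 × 13 = 39  ✓
8. a1 = 13, but 13 is required to differ  ✗
9. a1 + a6 = 16; 16 mod 6 = 4, not 3  ✗

Violated: 2, 6, 8, 9.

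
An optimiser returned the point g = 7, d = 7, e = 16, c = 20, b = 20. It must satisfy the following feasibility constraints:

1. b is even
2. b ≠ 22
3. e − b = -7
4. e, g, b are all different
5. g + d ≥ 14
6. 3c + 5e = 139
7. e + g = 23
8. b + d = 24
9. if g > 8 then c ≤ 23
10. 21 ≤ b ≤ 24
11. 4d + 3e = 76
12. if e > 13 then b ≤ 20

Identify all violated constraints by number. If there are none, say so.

1. b = 20 is even — satisfied.
2. b = 20, and 20 ≠ 22 — satisfied.
3. e − b = 16 − 20 = -4, not -7 — violated.
4. values 16, 7, 20 are pairwise distinct — satisfied.
5. g + d = 7 + 7 = 14; 14 ≥ 14 — satisfied.
6. 3c + 5e = 3(20) + 5(16) = 140, not 139 — violated.
7. e + g = 16 + 7 = 23 — satisfied.
8. b + d = 20 + 7 = 27, not 24 — violated.
9. g = 7, not > 8; antecedent false, conditional vacuously true — satisfied.
10. b = 20 is outside [21, 24] — violated.
11. 4d + 3e = 4(7) + 3(16) = 76 — satisfied.
12. e = 16 > 13, so we need b ≤ 20; b = 20 ≤ 20 — satisfied.

Constraints 3, 6, 8, 10 do not hold.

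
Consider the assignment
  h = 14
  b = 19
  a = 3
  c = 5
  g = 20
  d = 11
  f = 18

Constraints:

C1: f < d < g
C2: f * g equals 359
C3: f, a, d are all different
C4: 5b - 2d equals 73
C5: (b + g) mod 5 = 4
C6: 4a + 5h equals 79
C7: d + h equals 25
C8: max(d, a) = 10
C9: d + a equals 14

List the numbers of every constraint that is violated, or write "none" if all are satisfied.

Constraints 1, 2, 6, 8 do not hold.

C1: values 18, 11, 20; f = 18 is not < d = 11  ✗
C2: f * g = 18 * 20 = 360, not 359  ✗
C3: values 18, 3, 11 are pairwise distinct  ✓
C4: 5b - 2d = 5(19) - 2(11) = 73  ✓
C5: b + g = 39; 39 mod 5 = 4  ✓
C6: 4a + 5h = 4(3) + 5(14) = 82, not 79  ✗
C7: d + h = 11 + 14 = 25  ✓
C8: max(11, 3) = 11, not 10  ✗
C9: d + a = 11 + 3 = 14  ✓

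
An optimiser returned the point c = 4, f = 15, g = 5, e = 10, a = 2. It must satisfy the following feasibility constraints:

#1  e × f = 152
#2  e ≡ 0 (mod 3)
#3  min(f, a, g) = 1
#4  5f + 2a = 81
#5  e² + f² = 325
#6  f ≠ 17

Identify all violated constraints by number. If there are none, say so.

No — constraints 1, 2, 3, 4 are not satisfied.

#1 e × f = 10 × 15 = 150, not 152  FAIL
#2 10 mod 3 = 1, not 0  FAIL
#3 min(15, 2, 5) = 2, not 1  FAIL
#4 5f + 2a = 5(15) + 2(2) = 79, not 81  FAIL
#5 e² + f² = 10² + 15² = 100 + 225 = 325  OK
#6 f = 15, and 15 ≠ 17  OK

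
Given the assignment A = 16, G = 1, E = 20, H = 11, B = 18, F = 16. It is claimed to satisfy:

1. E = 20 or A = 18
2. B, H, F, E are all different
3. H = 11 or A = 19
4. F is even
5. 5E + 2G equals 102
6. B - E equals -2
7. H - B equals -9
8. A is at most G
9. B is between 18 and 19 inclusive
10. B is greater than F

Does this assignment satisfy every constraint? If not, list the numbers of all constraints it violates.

Constraints 7 and 8 are violated.

1. E = 20 = 20 (first disjunct)  ✓
2. values 18, 11, 16, 20 are pairwise distinct  ✓
3. H = 11 = 11 (first disjunct)  ✓
4. F = 16 is even  ✓
5. 5E + 2G = 5(20) + 2(1) = 102  ✓
6. B - E = 18 - 20 = -2  ✓
7. H - B = 11 - 18 = -7, not -9  ✗
8. A = 16, G = 1; 16 > 1 (want ≤)  ✗
9. B = 18 lies in [18, 19]  ✓
10. B = 18, F = 16; 18 > 16  ✓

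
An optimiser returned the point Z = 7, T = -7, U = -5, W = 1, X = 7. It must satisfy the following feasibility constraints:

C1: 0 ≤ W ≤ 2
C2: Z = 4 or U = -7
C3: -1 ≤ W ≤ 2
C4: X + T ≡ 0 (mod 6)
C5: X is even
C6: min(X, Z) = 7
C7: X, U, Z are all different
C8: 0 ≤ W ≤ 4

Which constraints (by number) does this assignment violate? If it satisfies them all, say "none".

Constraints 2, 5, 7 are violated.

C1: W = 1 lies in [0, 2]  ✔
C2: Z = 7 ≠ 4 and U = -5 ≠ -7; both disjuncts false  ✘
C3: W = 1 lies in [-1, 2]  ✔
C4: X + T = 0; 0 mod 6 = 0  ✔
C5: X = 7 is odd  ✘
C6: min(7, 7) = 7  ✔
C7: X = Z = 7, not all different  ✘
C8: W = 1 lies in [0, 4]  ✔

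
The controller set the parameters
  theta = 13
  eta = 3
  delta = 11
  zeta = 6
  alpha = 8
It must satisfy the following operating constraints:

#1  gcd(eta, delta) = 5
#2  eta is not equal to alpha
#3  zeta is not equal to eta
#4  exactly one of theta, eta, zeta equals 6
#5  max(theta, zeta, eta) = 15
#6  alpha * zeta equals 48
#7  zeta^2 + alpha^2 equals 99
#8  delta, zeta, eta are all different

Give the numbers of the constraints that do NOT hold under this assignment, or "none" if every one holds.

#1 gcd(3, 11) = 1, not 5 — does not hold.
#2 eta = 3, alpha = 8; distinct — holds.
#3 zeta = 6, eta = 3; distinct — holds.
#4 theta=13, eta=3, zeta=6; 1 of them equals 6 — holds.
#5 max(13, 6, 3) = 13, not 15 — does not hold.
#6 alpha * zeta = 8 * 6 = 48 — holds.
#7 zeta^2 + alpha^2 = 6^2 + 8^2 = 36 + 64 = 100, not 99 — does not hold.
#8 values 11, 6, 3 are pairwise distinct — holds.

No — constraints 1, 5, 7 are not satisfied.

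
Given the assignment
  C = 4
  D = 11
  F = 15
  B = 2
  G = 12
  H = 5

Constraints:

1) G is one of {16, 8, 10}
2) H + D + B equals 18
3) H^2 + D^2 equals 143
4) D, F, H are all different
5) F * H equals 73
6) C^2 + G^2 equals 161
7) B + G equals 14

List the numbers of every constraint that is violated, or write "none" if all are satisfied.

Violated: 1, 3, 5, 6.

1) G = 12 is not in {16, 8, 10} — violated.
2) H + D + B = 5 + 11 + 2 = 18 — OK.
3) H^2 + D^2 = 5^2 + 11^2 = 25 + 121 = 146, not 143 — violated.
4) values 11, 15, 5 are pairwise distinct — OK.
5) F * H = 15 * 5 = 75, not 73 — violated.
6) C^2 + G^2 = 4^2 + 12^2 = 16 + 144 = 160, not 161 — violated.
7) B + G = 2 + 12 = 14 — OK.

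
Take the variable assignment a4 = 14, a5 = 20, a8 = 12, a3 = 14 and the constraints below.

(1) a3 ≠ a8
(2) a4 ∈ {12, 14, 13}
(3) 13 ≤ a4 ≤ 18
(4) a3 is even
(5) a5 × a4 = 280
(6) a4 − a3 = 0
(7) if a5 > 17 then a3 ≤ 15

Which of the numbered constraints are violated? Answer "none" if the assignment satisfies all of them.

Yes — all constraints hold.

(1) a3 = 14, a8 = 12; distinct — satisfied.
(2) a4 = 14 is in {12, 14, 13} — satisfied.
(3) a4 = 14 lies in [13, 18] — satisfied.
(4) a3 = 14 is even — satisfied.
(5) a5 × a4 = 20 × 14 = 280 — satisfied.
(6) a4 − a3 = 14 − 14 = 0 — satisfied.
(7) a5 = 20 > 17, so we need a3 ≤ 15; a3 = 14 ≤ 15 — satisfied.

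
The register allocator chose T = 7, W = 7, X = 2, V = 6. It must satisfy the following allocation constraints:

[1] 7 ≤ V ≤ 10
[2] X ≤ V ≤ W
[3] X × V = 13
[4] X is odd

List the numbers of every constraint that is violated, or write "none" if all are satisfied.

No — constraints 1, 3, and 4 are not satisfied.

[1] V = 6 is outside [7, 10] — fails.
[2] values 2 ≤ 6 ≤ 7 — holds.
[3] X × V = 2 × 6 = 12, not 13 — fails.
[4] X = 2 is even — fails.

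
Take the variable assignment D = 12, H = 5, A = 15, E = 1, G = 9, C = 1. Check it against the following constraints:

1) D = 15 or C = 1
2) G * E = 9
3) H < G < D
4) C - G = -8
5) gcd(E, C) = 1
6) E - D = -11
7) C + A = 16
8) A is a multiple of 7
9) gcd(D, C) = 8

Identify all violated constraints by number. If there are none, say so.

Constraints 8 and 9 are violated.

1) D = 12 ≠ 15, but C = 1 = 1 (second disjunct) — OK.
2) G * E = 9 * 1 = 9 — OK.
3) values 5 < 9 < 12 — OK.
4) C - G = 1 - 9 = -8 — OK.
5) gcd(1, 1) = 1 — OK.
6) E - D = 1 - 12 = -11 — OK.
7) C + A = 1 + 15 = 16 — OK.
8) 15 = 7*2 + 1, so 7 does not divide 15 — violated.
9) gcd(12, 1) = 1, not 8 — violated.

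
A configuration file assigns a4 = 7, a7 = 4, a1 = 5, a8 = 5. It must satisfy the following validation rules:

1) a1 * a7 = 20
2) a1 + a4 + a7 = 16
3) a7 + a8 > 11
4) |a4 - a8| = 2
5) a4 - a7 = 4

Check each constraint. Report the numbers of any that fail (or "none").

Constraints 3 and 5 are violated.

1) a1 * a7 = 5 * 4 = 20  true
2) a1 + a4 + a7 = 5 + 7 + 4 = 16  true
3) a7 + a8 = 4 + 5 = 9; 9 ≤ 11, bound 11 not met  false
4) |7 - 5| = 2  true
5) a4 - a7 = 7 - 4 = 3, not 4  false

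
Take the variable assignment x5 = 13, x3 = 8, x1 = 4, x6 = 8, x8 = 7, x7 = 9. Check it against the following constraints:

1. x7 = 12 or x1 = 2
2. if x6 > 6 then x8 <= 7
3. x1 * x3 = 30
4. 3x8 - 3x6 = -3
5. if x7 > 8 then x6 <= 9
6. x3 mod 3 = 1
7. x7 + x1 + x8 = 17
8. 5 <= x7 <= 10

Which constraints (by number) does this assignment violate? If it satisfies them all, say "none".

The assignment fails constraints 1, 3, 6, and 7.

1. x7 = 9 ≠ 12 and x1 = 4 ≠ 2; both disjuncts false — violated.
2. x6 = 8 > 6, so we need x8 ≤ 7; x8 = 7 ≤ 7 — OK.
3. x1 * x3 = 4 * 8 = 32, not 30 — violated.
4. 3x8 - 3x6 = 3(7) - 3(8) = -3 — OK.
5. x7 = 9 > 8, so we need x6 ≤ 9; x6 = 8 ≤ 9 — OK.
6. 8 mod 3 = 2, not 1 — violated.
7. x7 + x1 + x8 = 9 + 4 + 7 = 20, not 17 — violated.
8. x7 = 9 lies in [5, 10] — OK.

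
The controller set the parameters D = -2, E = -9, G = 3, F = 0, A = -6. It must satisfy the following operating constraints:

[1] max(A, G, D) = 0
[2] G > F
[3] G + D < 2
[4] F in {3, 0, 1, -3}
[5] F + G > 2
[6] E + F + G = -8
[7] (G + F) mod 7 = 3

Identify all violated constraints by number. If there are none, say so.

Constraints 1, 6 do not hold.

[1] max(-6, 3, -2) = 3, not 0  no
[2] G = 3, F = 0; 3 > 0  yes
[3] G + D = 3 + (-2) = 1; 1 < 2  yes
[4] F = 0 is in {3, 0, 1, -3}  yes
[5] F + G = 0 + 3 = 3; 3 > 2  yes
[6] E + F + G = -9 + 0 + 3 = -6, not -8  no
[7] G + F = 3; 3 mod 7 = 3  yes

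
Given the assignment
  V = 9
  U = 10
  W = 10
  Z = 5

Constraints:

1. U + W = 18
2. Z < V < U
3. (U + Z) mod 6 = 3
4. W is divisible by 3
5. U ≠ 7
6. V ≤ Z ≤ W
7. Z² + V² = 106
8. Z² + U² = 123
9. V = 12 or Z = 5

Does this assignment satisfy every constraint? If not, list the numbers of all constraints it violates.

1. U + W = 10 + 10 = 20, not 18 — violated.
2. values 5 < 9 < 10 — satisfied.
3. U + Z = 15; 15 mod 6 = 3 — satisfied.
4. 10 = 3×3 + 1, so 3 does not divide 10 — violated.
5. U = 10, and 10 ≠ 7 — satisfied.
6. values 9, 5, 10; V = 9 is not ≤ Z = 5 — violated.
7. Z² + V² = 5² + 9² = 25 + 81 = 106 — satisfied.
8. Z² + U² = 5² + 10² = 25 + 100 = 125, not 123 — violated.
9. V = 9 ≠ 12, but Z = 5 = 5 (second disjunct) — satisfied.

Violated: 1, 4, 6, and 8.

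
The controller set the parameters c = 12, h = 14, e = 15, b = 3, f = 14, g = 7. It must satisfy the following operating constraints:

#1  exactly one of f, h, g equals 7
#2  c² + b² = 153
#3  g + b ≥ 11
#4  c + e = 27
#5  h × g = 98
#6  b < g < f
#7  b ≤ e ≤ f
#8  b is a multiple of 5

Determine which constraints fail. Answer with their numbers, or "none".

Constraints 3, 7, 8 are violated.

#1 f=14, h=14, g=7; 1 of them equals 7 — OK.
#2 c² + b² = 12² + 3² = 144 + 9 = 153 — OK.
#3 g + b = 7 + 3 = 10; 10 < 11, bound 11 not met — violated.
#4 c + e = 12 + 15 = 27 — OK.
#5 h × g = 14 × 7 = 98 — OK.
#6 values 3 < 7 < 14 — OK.
#7 values 3, 15, 14; e = 15 is not ≤ f = 14 — violated.
#8 3 = 5×0 + 3, so 5 does not divide 3 — violated.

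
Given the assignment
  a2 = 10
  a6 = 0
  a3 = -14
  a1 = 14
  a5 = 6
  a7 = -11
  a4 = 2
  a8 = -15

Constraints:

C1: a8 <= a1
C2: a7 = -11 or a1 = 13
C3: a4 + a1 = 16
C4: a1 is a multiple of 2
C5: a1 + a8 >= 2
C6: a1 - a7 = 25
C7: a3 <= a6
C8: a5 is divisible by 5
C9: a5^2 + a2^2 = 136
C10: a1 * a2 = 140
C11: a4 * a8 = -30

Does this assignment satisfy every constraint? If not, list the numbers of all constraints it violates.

Constraints 5 and 8 are violated.

C1: a8 = -15, a1 = 14; -15 ≤ 14 — holds.
C2: a7 = -11 = -11 (first disjunct) — holds.
C3: a4 + a1 = 2 + 14 = 16 — holds.
C4: 14 / 2 = 7, so 2 divides 14 — holds.
C5: a1 + a8 = 14 + (-15) = -1; -1 < 2, bound 2 not met — does not hold.
C6: a1 - a7 = 14 - (-11) = 25 — holds.
C7: a3 = -14, a6 = 0; -14 ≤ 0 — holds.
C8: 6 = 5*1 + 1, so 5 does not divide 6 — does not hold.
C9: a5^2 + a2^2 = 6^2 + 10^2 = 36 + 100 = 136 — holds.
C10: a1 * a2 = 14 * 10 = 140 — holds.
C11: a4 * a8 = 2 * (-15) = -30 — holds.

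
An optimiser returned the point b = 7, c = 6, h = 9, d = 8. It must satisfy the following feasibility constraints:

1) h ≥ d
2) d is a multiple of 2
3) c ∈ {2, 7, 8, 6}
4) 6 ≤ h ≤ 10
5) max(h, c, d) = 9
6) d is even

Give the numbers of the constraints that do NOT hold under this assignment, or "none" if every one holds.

All constraints are satisfied.

1) h = 9, d = 8; 9 ≥ 8  OK
2) 8 / 2 = 4, so 2 divides 8  OK
3) c = 6 is in {2, 7, 8, 6}  OK
4) h = 9 lies in [6, 10]  OK
5) max(9, 6, 8) = 9  OK
6) d = 8 is even  OK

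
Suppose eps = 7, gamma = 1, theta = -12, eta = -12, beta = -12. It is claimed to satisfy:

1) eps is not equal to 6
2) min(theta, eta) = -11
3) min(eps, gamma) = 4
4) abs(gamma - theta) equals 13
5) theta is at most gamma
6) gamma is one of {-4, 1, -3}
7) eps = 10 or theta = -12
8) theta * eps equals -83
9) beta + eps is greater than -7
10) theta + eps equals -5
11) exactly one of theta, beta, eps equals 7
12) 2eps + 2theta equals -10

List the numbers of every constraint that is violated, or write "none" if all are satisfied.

1) eps = 7, and 7 ≠ 6  holds
2) min(-12, -12) = -12, not -11  fails
3) min(7, 1) = 1, not 4  fails
4) abs(1 - (-12)) = 13  holds
5) theta = -12, gamma = 1; -12 ≤ 1  holds
6) gamma = 1 is in {-4, 1, -3}  holds
7) eps = 7 ≠ 10, but theta = -12 = -12 (second disjunct)  holds
8) theta * eps = -12 * 7 = -84, not -83  fails
9) beta + eps = -12 + 7 = -5; -5 > -7  holds
10) theta + eps = -12 + 7 = -5  holds
11) theta=-12, beta=-12, eps=7; 1 of them equals 7  holds
12) 2eps + 2theta = 2(7) + 2(-12) = -10  holds

Constraints 2, 3, 8 are violated.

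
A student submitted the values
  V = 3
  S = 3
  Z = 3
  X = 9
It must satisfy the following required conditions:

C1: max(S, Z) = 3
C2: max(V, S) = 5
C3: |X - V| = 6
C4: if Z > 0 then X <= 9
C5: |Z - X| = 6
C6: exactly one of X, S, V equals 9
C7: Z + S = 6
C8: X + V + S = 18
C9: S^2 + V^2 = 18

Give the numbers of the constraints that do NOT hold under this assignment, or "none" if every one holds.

C1: max(3, 3) = 3 — OK.
C2: max(3, 3) = 3, not 5 — violated.
C3: |9 - 3| = 6 — OK.
C4: Z = 3 > 0, so we need X ≤ 9; X = 9 ≤ 9 — OK.
C5: |3 - 9| = 6 — OK.
C6: X=9, S=3, V=3; 1 of them equals 9 — OK.
C7: Z + S = 3 + 3 = 6 — OK.
C8: X + V + S = 9 + 3 + 3 = 15, not 18 — violated.
C9: S^2 + V^2 = 3^2 + 3^2 = 9 + 9 = 18 — OK.

The assignment fails constraints 2 and 8.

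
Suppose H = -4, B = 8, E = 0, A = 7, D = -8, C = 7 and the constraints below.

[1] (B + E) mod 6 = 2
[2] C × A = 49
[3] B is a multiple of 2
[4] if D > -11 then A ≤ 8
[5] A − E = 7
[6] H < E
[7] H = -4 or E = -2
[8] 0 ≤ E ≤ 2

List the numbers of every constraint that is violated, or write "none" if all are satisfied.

[1] B + E = 8; 8 mod 6 = 2  holds
[2] C × A = 7 × 7 = 49  holds
[3] 8 / 2 = 4, so 2 divides 8  holds
[4] D = -8 > -11, so we need A ≤ 8; A = 7 ≤ 8  holds
[5] A − E = 7 − 0 = 7  holds
[6] H = -4, E = 0; -4 < 0  holds
[7] H = -4 = -4 (first disjunct)  holds
[8] E = 0 lies in [0, 2]  holds

Yes — all constraints hold.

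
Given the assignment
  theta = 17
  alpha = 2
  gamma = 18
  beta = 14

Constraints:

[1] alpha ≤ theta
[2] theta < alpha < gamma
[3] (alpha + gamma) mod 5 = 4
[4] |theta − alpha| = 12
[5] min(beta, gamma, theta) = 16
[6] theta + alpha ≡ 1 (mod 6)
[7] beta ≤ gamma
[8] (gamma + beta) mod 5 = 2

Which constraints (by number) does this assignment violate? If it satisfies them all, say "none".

[1] alpha = 2, theta = 17; 2 ≤ 17 — holds.
[2] values 17, 2, 18; theta = 17 is not < alpha = 2 — does not hold.
[3] alpha + gamma = 20; 20 mod 5 = 0, not 4 — does not hold.
[4] |17 − 2| = 15, not 12 — does not hold.
[5] min(14, 18, 17) = 14, not 16 — does not hold.
[6] theta + alpha = 19; 19 mod 6 = 1 — holds.
[7] beta = 14, gamma = 18; 14 ≤ 18 — holds.
[8] gamma + beta = 32; 32 mod 5 = 2 — holds.

Constraints 2, 3, 4, 5 do not hold.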